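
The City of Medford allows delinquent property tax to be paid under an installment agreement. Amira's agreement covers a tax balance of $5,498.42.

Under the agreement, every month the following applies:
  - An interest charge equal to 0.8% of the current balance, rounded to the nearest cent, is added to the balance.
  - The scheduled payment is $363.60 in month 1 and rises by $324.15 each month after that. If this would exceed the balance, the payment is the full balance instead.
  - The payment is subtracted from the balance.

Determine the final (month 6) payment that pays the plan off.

$611.90

# | Opening | Interest | Payment | End bal
1 | $5,498.42 | $43.99 | $363.60 | $5,178.81
2 | $5,178.81 | $41.43 | $687.75 | $4,532.49
3 | $4,532.49 | $36.26 | $1,011.90 | $3,556.85
4 | $3,556.85 | $28.45 | $1,336.05 | $2,249.25
5 | $2,249.25 | $17.99 | $1,660.20 | $607.04
6 | $607.04 | $4.86 | $611.90 | $0.00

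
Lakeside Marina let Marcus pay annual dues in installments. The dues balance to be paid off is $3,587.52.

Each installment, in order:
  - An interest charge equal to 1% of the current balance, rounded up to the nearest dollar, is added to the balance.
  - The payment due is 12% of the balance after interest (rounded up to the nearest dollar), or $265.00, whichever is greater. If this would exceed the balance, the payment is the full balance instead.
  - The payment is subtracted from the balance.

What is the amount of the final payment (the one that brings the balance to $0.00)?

Installment 1: $3,587.52 +$36.00 interest = $3,623.52; pay $435.00 → $3,188.52
Installment 2: $3,188.52 +$32.00 interest = $3,220.52; pay $387.00 → $2,833.52
Installment 3: $2,833.52 +$29.00 interest = $2,862.52; pay $344.00 → $2,518.52
Installment 4: $2,518.52 +$26.00 interest = $2,544.52; pay $306.00 → $2,238.52
Installment 5: $2,238.52 +$23.00 interest = $2,261.52; pay $272.00 → $1,989.52
Installment 6: $1,989.52 +$20.00 interest = $2,009.52; pay $265.00 → $1,744.52
Installment 7: $1,744.52 +$18.00 interest = $1,762.52; pay $265.00 → $1,497.52
Installment 8: $1,497.52 +$15.00 interest = $1,512.52; pay $265.00 → $1,247.52
Installment 9: $1,247.52 +$13.00 interest = $1,260.52; pay $265.00 → $995.52
Installment 10: $995.52 +$10.00 interest = $1,005.52; pay $265.00 → $740.52
Installment 11: $740.52 +$8.00 interest = $748.52; pay $265.00 → $483.52
Installment 12: $483.52 +$5.00 interest = $488.52; pay $265.00 → $223.52
Installment 13: $223.52 +$3.00 interest = $226.52; pay $226.52 → $0.00

$226.52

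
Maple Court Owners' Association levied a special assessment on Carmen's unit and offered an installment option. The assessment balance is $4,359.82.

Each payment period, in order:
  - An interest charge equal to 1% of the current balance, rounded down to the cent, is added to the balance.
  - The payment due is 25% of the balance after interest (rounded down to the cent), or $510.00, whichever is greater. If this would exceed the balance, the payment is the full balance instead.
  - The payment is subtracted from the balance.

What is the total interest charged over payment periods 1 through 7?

Payment period 1: opening $4,359.82; interest $43.59 → $4,403.41; payment $1,100.85; balance $3,302.56
Payment period 2: opening $3,302.56; interest $33.02 → $3,335.58; payment $833.89; balance $2,501.69
Payment period 3: opening $2,501.69; interest $25.01 → $2,526.70; payment $631.67; balance $1,895.03
Payment period 4: opening $1,895.03; interest $18.95 → $1,913.98; payment $510.00; balance $1,403.98
Payment period 5: opening $1,403.98; interest $14.03 → $1,418.01; payment $510.00; balance $908.01
Payment period 6: opening $908.01; interest $9.08 → $917.09; payment $510.00; balance $407.09
Payment period 7: opening $407.09; interest $4.07 → $411.16; payment $411.16; balance $0.00
Total interest: $43.59 + $33.02 + $25.01 + $18.95 + $14.03 + $9.08 + $4.07 = $147.75

$147.75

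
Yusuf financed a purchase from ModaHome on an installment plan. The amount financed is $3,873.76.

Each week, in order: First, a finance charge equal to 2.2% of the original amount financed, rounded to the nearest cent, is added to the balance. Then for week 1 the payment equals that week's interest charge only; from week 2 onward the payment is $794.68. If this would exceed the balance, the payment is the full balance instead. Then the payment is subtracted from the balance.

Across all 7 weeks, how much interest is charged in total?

$596.54

# | Opening | Interest | Payment | End bal
1 | $3,873.76 | $85.22 | $85.22 | $3,873.76
2 | $3,873.76 | $85.22 | $794.68 | $3,164.30
3 | $3,164.30 | $85.22 | $794.68 | $2,454.84
4 | $2,454.84 | $85.22 | $794.68 | $1,745.38
5 | $1,745.38 | $85.22 | $794.68 | $1,035.92
6 | $1,035.92 | $85.22 | $794.68 | $326.46
7 | $326.46 | $85.22 | $411.68 | $0.00
Total interest: $85.22 + $85.22 + $85.22 + $85.22 + $85.22 + $85.22 + $85.22 = $596.54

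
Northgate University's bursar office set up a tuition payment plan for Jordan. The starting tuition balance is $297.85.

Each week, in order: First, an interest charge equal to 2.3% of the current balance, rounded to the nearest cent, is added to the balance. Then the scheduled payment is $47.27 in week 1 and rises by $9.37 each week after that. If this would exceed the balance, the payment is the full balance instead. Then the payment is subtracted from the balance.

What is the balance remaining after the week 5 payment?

# | Opening | Interest | Payment | End bal
1 | $297.85 | $6.85 | $47.27 | $257.43
2 | $257.43 | $5.92 | $56.64 | $206.71
3 | $206.71 | $4.75 | $66.01 | $145.45
4 | $145.45 | $3.35 | $75.38 | $73.42
5 | $73.42 | $1.69 | $75.11 | $0.00

$0.00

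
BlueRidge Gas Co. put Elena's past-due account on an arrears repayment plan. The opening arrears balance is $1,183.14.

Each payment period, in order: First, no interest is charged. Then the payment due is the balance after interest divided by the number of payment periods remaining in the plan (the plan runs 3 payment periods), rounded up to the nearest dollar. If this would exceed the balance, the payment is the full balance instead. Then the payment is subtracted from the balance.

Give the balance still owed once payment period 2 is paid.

$393.14

# | Opening | Payment | End bal
1 | $1,183.14 | $395.00 | $788.14
2 | $788.14 | $395.00 | $393.14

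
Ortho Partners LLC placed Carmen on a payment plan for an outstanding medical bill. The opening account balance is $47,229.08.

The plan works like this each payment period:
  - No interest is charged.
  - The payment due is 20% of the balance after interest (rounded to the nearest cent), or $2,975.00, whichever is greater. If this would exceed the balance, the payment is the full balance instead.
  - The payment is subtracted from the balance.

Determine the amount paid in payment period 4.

$4,836.26

Payment period 1: opening $47,229.08; payment $9,445.82; balance $37,783.26
Payment period 2: opening $37,783.26; payment $7,556.65; balance $30,226.61
Payment period 3: opening $30,226.61; payment $6,045.32; balance $24,181.29
Payment period 4: opening $24,181.29; payment $4,836.26; balance $19,345.03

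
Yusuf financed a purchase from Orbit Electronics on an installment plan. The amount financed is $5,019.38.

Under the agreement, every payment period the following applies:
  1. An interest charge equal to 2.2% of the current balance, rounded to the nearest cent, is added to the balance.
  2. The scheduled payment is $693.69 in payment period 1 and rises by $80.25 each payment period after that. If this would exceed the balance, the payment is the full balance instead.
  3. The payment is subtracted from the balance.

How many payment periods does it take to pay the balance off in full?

# | Opening | Interest | Payment | End bal
1 | $5,019.38 | $110.43 | $693.69 | $4,436.12
2 | $4,436.12 | $97.59 | $773.94 | $3,759.77
3 | $3,759.77 | $82.71 | $854.19 | $2,988.29
4 | $2,988.29 | $65.74 | $934.44 | $2,119.59
5 | $2,119.59 | $46.63 | $1,014.69 | $1,151.53
6 | $1,151.53 | $25.33 | $1,094.94 | $81.92
7 | $81.92 | $1.80 | $83.72 | $0.00
Balance reaches $0.00 in payment period 7.

7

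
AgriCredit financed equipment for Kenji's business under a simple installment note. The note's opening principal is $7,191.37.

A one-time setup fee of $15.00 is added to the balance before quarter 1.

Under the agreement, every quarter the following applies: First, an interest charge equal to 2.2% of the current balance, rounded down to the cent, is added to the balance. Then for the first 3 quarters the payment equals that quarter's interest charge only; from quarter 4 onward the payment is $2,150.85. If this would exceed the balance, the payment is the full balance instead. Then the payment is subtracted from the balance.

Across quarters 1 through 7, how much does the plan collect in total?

# | Opening | Interest | Payment | End bal
1 | $7,206.37 | $158.54 | $158.54 | $7,206.37
2 | $7,206.37 | $158.54 | $158.54 | $7,206.37
3 | $7,206.37 | $158.54 | $158.54 | $7,206.37
4 | $7,206.37 | $158.54 | $2,150.85 | $5,214.06
5 | $5,214.06 | $114.70 | $2,150.85 | $3,177.91
6 | $3,177.91 | $69.91 | $2,150.85 | $1,096.97
7 | $1,096.97 | $24.13 | $1,121.10 | $0.00
Total paid: $8,049.27

$8,049.27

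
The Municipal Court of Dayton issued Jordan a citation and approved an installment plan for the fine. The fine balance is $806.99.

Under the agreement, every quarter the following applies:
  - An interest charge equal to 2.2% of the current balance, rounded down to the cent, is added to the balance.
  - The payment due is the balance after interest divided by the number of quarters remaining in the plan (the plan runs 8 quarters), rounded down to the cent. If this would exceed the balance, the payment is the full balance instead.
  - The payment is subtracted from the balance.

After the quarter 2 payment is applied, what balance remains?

Quarter 1: $806.99 +$17.75 interest = $824.74; pay $103.09 → $721.65
Quarter 2: $721.65 +$15.87 interest = $737.52; pay $105.36 → $632.16

$632.16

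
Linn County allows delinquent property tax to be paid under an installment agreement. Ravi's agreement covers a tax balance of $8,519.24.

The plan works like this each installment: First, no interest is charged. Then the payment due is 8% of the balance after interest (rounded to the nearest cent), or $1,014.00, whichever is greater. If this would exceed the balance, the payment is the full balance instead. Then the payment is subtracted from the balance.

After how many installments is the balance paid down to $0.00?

9

# | Opening | Payment | End bal
1 | $8,519.24 | $1,014.00 | $7,505.24
2 | $7,505.24 | $1,014.00 | $6,491.24
3 | $6,491.24 | $1,014.00 | $5,477.24
4 | $5,477.24 | $1,014.00 | $4,463.24
5 | $4,463.24 | $1,014.00 | $3,449.24
6 | $3,449.24 | $1,014.00 | $2,435.24
7 | $2,435.24 | $1,014.00 | $1,421.24
8 | $1,421.24 | $1,014.00 | $407.24
9 | $407.24 | $407.24 | $0.00
Balance reaches $0.00 in installment 9.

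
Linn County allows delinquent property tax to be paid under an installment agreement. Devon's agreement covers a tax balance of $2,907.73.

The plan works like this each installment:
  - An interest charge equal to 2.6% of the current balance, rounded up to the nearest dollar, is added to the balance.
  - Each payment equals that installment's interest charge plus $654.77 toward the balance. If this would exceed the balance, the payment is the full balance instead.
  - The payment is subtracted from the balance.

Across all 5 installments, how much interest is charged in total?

$210.00

# | Opening | Interest | Payment | End bal
1 | $2,907.73 | $76.00 | $730.77 | $2,252.96
2 | $2,252.96 | $59.00 | $713.77 | $1,598.19
3 | $1,598.19 | $42.00 | $696.77 | $943.42
4 | $943.42 | $25.00 | $679.77 | $288.65
5 | $288.65 | $8.00 | $296.65 | $0.00
Total interest: $76.00 + $59.00 + $42.00 + $25.00 + $8.00 = $210.00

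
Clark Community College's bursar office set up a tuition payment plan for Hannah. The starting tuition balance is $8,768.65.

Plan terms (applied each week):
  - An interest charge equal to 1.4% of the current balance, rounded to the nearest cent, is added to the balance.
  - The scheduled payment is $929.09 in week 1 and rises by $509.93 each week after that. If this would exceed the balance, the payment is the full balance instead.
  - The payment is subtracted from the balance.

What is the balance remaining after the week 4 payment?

Week 1: opening $8,768.65; interest $122.76 → $8,891.41; payment $929.09; balance $7,962.32
Week 2: opening $7,962.32; interest $111.47 → $8,073.79; payment $1,439.02; balance $6,634.77
Week 3: opening $6,634.77; interest $92.89 → $6,727.66; payment $1,948.95; balance $4,778.71
Week 4: opening $4,778.71; interest $66.90 → $4,845.61; payment $2,458.88; balance $2,386.73

$2,386.73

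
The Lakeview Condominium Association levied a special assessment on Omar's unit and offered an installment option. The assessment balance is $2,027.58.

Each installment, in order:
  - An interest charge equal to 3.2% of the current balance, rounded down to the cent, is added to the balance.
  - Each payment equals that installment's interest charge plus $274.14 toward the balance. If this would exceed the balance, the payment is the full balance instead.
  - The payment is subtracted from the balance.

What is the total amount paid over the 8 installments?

Installment 1: opening $2,027.58; interest $64.88 → $2,092.46; payment $339.02; balance $1,753.44
Installment 2: opening $1,753.44; interest $56.11 → $1,809.55; payment $330.25; balance $1,479.30
Installment 3: opening $1,479.30; interest $47.33 → $1,526.63; payment $321.47; balance $1,205.16
Installment 4: opening $1,205.16; interest $38.56 → $1,243.72; payment $312.70; balance $931.02
Installment 5: opening $931.02; interest $29.79 → $960.81; payment $303.93; balance $656.88
Installment 6: opening $656.88; interest $21.02 → $677.90; payment $295.16; balance $382.74
Installment 7: opening $382.74; interest $12.24 → $394.98; payment $286.38; balance $108.60
Installment 8: opening $108.60; interest $3.47 → $112.07; payment $112.07; balance $0.00
Total paid: $2,300.98

$2,300.98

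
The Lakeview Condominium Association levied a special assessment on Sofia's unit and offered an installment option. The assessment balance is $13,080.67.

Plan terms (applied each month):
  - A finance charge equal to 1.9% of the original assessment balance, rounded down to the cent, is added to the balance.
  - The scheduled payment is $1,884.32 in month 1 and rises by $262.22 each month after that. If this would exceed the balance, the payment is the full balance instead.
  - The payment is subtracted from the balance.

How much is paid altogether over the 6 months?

Month 1: $13,080.67 +$248.53 interest = $13,329.20; pay $1,884.32 → $11,444.88
Month 2: $11,444.88 +$248.53 interest = $11,693.41; pay $2,146.54 → $9,546.87
Month 3: $9,546.87 +$248.53 interest = $9,795.40; pay $2,408.76 → $7,386.64
Month 4: $7,386.64 +$248.53 interest = $7,635.17; pay $2,670.98 → $4,964.19
Month 5: $4,964.19 +$248.53 interest = $5,212.72; pay $2,933.20 → $2,279.52
Month 6: $2,279.52 +$248.53 interest = $2,528.05; pay $2,528.05 → $0.00
Total paid: $14,571.85

$14,571.85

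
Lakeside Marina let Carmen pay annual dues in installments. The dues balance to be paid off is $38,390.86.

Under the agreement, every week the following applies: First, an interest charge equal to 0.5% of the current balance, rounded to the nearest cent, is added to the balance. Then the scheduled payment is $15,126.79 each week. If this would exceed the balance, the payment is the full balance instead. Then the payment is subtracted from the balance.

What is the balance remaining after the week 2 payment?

$8,446.51

Week 1: opening $38,390.86; interest $191.95 → $38,582.81; payment $15,126.79; balance $23,456.02
Week 2: opening $23,456.02; interest $117.28 → $23,573.30; payment $15,126.79; balance $8,446.51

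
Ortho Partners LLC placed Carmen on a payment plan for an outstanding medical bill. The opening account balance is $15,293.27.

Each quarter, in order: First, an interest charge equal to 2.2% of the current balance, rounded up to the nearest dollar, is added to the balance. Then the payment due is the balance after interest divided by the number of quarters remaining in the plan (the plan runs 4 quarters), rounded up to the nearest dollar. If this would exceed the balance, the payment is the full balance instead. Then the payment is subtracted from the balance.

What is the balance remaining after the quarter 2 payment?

Quarter 1: $15,293.27 +$337.00 interest = $15,630.27; pay $3,908.00 → $11,722.27
Quarter 2: $11,722.27 +$258.00 interest = $11,980.27; pay $3,994.00 → $7,986.27

$7,986.27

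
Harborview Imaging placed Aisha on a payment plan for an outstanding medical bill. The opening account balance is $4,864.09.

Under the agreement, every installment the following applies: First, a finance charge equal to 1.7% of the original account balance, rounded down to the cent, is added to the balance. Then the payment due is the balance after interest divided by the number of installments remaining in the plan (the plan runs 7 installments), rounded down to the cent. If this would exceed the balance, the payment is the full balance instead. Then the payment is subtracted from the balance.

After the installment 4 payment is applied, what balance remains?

Installment 1: opening $4,864.09; interest $82.68 → $4,946.77; payment $706.68; balance $4,240.09
Installment 2: opening $4,240.09; interest $82.68 → $4,322.77; payment $720.46; balance $3,602.31
Installment 3: opening $3,602.31; interest $82.68 → $3,684.99; payment $736.99; balance $2,948.00
Installment 4: opening $2,948.00; interest $82.68 → $3,030.68; payment $757.67; balance $2,273.01

$2,273.01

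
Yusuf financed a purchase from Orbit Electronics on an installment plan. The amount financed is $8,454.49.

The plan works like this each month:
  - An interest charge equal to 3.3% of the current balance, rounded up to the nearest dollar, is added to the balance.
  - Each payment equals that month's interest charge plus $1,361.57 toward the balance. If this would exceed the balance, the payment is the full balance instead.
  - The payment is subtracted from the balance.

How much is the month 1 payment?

Month 1: opening $8,454.49; interest $279.00 → $8,733.49; payment $1,640.57; balance $7,092.92

$1,640.57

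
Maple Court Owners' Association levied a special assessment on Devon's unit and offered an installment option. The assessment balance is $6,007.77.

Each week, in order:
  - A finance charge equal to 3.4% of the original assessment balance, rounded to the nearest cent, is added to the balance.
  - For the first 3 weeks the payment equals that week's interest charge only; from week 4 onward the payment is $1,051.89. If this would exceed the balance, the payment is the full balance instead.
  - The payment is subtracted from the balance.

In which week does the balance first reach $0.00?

11

Week 1: $6,007.77 +$204.26 interest = $6,212.03; pay $204.26 → $6,007.77
Week 2: $6,007.77 +$204.26 interest = $6,212.03; pay $204.26 → $6,007.77
Week 3: $6,007.77 +$204.26 interest = $6,212.03; pay $204.26 → $6,007.77
Week 4: $6,007.77 +$204.26 interest = $6,212.03; pay $1,051.89 → $5,160.14
Week 5: $5,160.14 +$204.26 interest = $5,364.40; pay $1,051.89 → $4,312.51
Week 6: $4,312.51 +$204.26 interest = $4,516.77; pay $1,051.89 → $3,464.88
Week 7: $3,464.88 +$204.26 interest = $3,669.14; pay $1,051.89 → $2,617.25
Week 8: $2,617.25 +$204.26 interest = $2,821.51; pay $1,051.89 → $1,769.62
Week 9: $1,769.62 +$204.26 interest = $1,973.88; pay $1,051.89 → $921.99
Week 10: $921.99 +$204.26 interest = $1,126.25; pay $1,051.89 → $74.36
Week 11: $74.36 +$204.26 interest = $278.62; pay $278.62 → $0.00
Balance reaches $0.00 in week 11.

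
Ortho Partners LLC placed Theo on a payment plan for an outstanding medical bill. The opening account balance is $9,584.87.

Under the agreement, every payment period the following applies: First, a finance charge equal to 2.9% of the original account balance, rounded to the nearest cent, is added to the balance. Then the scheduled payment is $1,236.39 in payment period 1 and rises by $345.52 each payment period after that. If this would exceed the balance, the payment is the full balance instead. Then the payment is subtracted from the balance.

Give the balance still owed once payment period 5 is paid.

$1,337.52

Payment period 1: $9,584.87 +$277.96 interest = $9,862.83; pay $1,236.39 → $8,626.44
Payment period 2: $8,626.44 +$277.96 interest = $8,904.40; pay $1,581.91 → $7,322.49
Payment period 3: $7,322.49 +$277.96 interest = $7,600.45; pay $1,927.43 → $5,673.02
Payment period 4: $5,673.02 +$277.96 interest = $5,950.98; pay $2,272.95 → $3,678.03
Payment period 5: $3,678.03 +$277.96 interest = $3,955.99; pay $2,618.47 → $1,337.52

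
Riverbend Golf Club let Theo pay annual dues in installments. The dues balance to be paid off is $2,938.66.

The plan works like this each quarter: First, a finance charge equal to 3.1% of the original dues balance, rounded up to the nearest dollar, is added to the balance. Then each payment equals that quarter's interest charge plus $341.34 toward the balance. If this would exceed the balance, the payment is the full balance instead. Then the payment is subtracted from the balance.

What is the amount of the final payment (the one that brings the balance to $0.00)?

$299.94

# | Opening | Interest | Payment | End bal
1 | $2,938.66 | $92.00 | $433.34 | $2,597.32
2 | $2,597.32 | $92.00 | $433.34 | $2,255.98
3 | $2,255.98 | $92.00 | $433.34 | $1,914.64
4 | $1,914.64 | $92.00 | $433.34 | $1,573.30
5 | $1,573.30 | $92.00 | $433.34 | $1,231.96
6 | $1,231.96 | $92.00 | $433.34 | $890.62
7 | $890.62 | $92.00 | $433.34 | $549.28
8 | $549.28 | $92.00 | $433.34 | $207.94
9 | $207.94 | $92.00 | $299.94 | $0.00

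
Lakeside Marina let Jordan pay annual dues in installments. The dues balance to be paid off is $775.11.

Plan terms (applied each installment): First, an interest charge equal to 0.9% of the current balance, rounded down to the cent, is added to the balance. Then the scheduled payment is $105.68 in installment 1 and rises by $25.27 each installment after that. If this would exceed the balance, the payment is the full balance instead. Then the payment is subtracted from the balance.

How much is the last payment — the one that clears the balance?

$17.77

Installment 1: $775.11 +$6.97 interest = $782.08; pay $105.68 → $676.40
Installment 2: $676.40 +$6.08 interest = $682.48; pay $130.95 → $551.53
Installment 3: $551.53 +$4.96 interest = $556.49; pay $156.22 → $400.27
Installment 4: $400.27 +$3.60 interest = $403.87; pay $181.49 → $222.38
Installment 5: $222.38 +$2.00 interest = $224.38; pay $206.76 → $17.62
Installment 6: $17.62 +$0.15 interest = $17.77; pay $17.77 → $0.00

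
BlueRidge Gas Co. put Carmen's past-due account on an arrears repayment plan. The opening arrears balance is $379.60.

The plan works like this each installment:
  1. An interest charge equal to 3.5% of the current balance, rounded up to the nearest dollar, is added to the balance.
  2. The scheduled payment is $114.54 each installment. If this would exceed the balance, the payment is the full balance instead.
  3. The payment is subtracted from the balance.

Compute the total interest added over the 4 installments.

Installment 1: $379.60 +$14.00 interest = $393.60; pay $114.54 → $279.06
Installment 2: $279.06 +$10.00 interest = $289.06; pay $114.54 → $174.52
Installment 3: $174.52 +$7.00 interest = $181.52; pay $114.54 → $66.98
Installment 4: $66.98 +$3.00 interest = $69.98; pay $69.98 → $0.00
Total interest: $14.00 + $10.00 + $7.00 + $3.00 = $34.00

$34.00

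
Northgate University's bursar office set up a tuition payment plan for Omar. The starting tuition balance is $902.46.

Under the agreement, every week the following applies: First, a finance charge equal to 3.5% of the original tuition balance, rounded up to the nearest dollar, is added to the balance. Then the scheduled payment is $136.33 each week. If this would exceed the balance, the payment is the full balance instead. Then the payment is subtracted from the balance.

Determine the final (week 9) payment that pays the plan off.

$99.82

# | Opening | Interest | Payment | End bal
1 | $902.46 | $32.00 | $136.33 | $798.13
2 | $798.13 | $32.00 | $136.33 | $693.80
3 | $693.80 | $32.00 | $136.33 | $589.47
4 | $589.47 | $32.00 | $136.33 | $485.14
5 | $485.14 | $32.00 | $136.33 | $380.81
6 | $380.81 | $32.00 | $136.33 | $276.48
7 | $276.48 | $32.00 | $136.33 | $172.15
8 | $172.15 | $32.00 | $136.33 | $67.82
9 | $67.82 | $32.00 | $99.82 | $0.00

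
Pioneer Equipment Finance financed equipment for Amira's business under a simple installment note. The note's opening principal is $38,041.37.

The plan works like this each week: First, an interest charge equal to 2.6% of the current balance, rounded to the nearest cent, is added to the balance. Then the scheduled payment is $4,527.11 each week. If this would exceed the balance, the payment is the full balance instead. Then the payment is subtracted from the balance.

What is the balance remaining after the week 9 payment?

$2,678.52

Week 1: opening $38,041.37; interest $989.08 → $39,030.45; payment $4,527.11; balance $34,503.34
Week 2: opening $34,503.34; interest $897.09 → $35,400.43; payment $4,527.11; balance $30,873.32
Week 3: opening $30,873.32; interest $802.71 → $31,676.03; payment $4,527.11; balance $27,148.92
Week 4: opening $27,148.92; interest $705.87 → $27,854.79; payment $4,527.11; balance $23,327.68
Week 5: opening $23,327.68; interest $606.52 → $23,934.20; payment $4,527.11; balance $19,407.09
Week 6: opening $19,407.09; interest $504.58 → $19,911.67; payment $4,527.11; balance $15,384.56
Week 7: opening $15,384.56; interest $400.00 → $15,784.56; payment $4,527.11; balance $11,257.45
Week 8: opening $11,257.45; interest $292.69 → $11,550.14; payment $4,527.11; balance $7,023.03
Week 9: opening $7,023.03; interest $182.60 → $7,205.63; payment $4,527.11; balance $2,678.52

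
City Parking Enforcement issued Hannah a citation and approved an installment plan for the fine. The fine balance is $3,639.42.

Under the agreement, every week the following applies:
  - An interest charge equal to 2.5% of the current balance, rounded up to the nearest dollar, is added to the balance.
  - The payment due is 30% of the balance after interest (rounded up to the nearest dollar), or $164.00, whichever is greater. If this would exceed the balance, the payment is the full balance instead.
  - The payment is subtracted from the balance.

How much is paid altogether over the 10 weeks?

Week 1: opening $3,639.42; interest $91.00 → $3,730.42; payment $1,120.00; balance $2,610.42
Week 2: opening $2,610.42; interest $66.00 → $2,676.42; payment $803.00; balance $1,873.42
Week 3: opening $1,873.42; interest $47.00 → $1,920.42; payment $577.00; balance $1,343.42
Week 4: opening $1,343.42; interest $34.00 → $1,377.42; payment $414.00; balance $963.42
Week 5: opening $963.42; interest $25.00 → $988.42; payment $297.00; balance $691.42
Week 6: opening $691.42; interest $18.00 → $709.42; payment $213.00; balance $496.42
Week 7: opening $496.42; interest $13.00 → $509.42; payment $164.00; balance $345.42
Week 8: opening $345.42; interest $9.00 → $354.42; payment $164.00; balance $190.42
Week 9: opening $190.42; interest $5.00 → $195.42; payment $164.00; balance $31.42
Week 10: opening $31.42; interest $1.00 → $32.42; payment $32.42; balance $0.00
Total paid: $3,948.42

$3,948.42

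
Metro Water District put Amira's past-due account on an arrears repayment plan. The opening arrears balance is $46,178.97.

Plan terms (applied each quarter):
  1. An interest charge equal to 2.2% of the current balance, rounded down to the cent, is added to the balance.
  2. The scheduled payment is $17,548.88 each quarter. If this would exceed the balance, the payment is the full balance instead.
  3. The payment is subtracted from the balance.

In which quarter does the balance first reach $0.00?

# | Opening | Interest | Payment | End bal
1 | $46,178.97 | $1,015.93 | $17,548.88 | $29,646.02
2 | $29,646.02 | $652.21 | $17,548.88 | $12,749.35
3 | $12,749.35 | $280.48 | $13,029.83 | $0.00
Balance reaches $0.00 in quarter 3.

3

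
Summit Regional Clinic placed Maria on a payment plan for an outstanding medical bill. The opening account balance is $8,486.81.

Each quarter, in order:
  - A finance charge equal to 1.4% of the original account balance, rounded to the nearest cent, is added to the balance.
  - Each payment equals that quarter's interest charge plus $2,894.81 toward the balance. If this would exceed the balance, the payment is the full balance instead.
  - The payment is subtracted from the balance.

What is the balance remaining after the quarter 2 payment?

$2,697.19

Quarter 1: opening $8,486.81; interest $118.82 → $8,605.63; payment $3,013.63; balance $5,592.00
Quarter 2: opening $5,592.00; interest $118.82 → $5,710.82; payment $3,013.63; balance $2,697.19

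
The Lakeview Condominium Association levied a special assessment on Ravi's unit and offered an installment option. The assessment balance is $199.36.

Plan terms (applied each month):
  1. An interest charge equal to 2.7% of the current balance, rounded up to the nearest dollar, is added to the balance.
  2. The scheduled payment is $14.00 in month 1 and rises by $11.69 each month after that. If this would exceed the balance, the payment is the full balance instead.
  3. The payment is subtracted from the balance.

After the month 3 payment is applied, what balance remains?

$139.29

Month 1: $199.36 +$6.00 interest = $205.36; pay $14.00 → $191.36
Month 2: $191.36 +$6.00 interest = $197.36; pay $25.69 → $171.67
Month 3: $171.67 +$5.00 interest = $176.67; pay $37.38 → $139.29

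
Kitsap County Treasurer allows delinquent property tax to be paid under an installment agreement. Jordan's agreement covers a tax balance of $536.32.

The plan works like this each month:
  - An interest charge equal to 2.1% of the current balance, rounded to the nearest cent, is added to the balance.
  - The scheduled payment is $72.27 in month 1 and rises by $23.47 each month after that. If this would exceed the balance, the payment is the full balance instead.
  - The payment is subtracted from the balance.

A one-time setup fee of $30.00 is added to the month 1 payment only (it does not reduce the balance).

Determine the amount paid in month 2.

$95.74

Month 1: opening $536.32; interest $11.26 → $547.58; payment $72.27 (+ $30.00 fee); balance $475.31
Month 2: opening $475.31; interest $9.98 → $485.29; payment $95.74; balance $389.55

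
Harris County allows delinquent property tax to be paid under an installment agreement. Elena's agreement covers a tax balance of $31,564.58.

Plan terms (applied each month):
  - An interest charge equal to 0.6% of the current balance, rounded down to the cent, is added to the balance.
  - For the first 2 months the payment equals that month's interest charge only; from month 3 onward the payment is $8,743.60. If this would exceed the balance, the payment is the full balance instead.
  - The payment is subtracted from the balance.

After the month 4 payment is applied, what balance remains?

Month 1: opening $31,564.58; interest $189.38 → $31,753.96; payment $189.38; balance $31,564.58
Month 2: opening $31,564.58; interest $189.38 → $31,753.96; payment $189.38; balance $31,564.58
Month 3: opening $31,564.58; interest $189.38 → $31,753.96; payment $8,743.60; balance $23,010.36
Month 4: opening $23,010.36; interest $138.06 → $23,148.42; payment $8,743.60; balance $14,404.82

$14,404.82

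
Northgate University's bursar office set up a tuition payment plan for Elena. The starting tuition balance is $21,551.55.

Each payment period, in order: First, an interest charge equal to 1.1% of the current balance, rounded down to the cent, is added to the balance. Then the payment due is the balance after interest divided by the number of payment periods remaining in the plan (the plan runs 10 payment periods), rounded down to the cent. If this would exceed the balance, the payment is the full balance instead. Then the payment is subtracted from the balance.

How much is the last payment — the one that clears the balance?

$2,404.30

Payment period 1: opening $21,551.55; interest $237.06 → $21,788.61; payment $2,178.86; balance $19,609.75
Payment period 2: opening $19,609.75; interest $215.70 → $19,825.45; payment $2,202.82; balance $17,622.63
Payment period 3: opening $17,622.63; interest $193.84 → $17,816.47; payment $2,227.05; balance $15,589.42
Payment period 4: opening $15,589.42; interest $171.48 → $15,760.90; payment $2,251.55; balance $13,509.35
Payment period 5: opening $13,509.35; interest $148.60 → $13,657.95; payment $2,276.32; balance $11,381.63
Payment period 6: opening $11,381.63; interest $125.19 → $11,506.82; payment $2,301.36; balance $9,205.46
Payment period 7: opening $9,205.46; interest $101.26 → $9,306.72; payment $2,326.68; balance $6,980.04
Payment period 8: opening $6,980.04; interest $76.78 → $7,056.82; payment $2,352.27; balance $4,704.55
Payment period 9: opening $4,704.55; interest $51.75 → $4,756.30; payment $2,378.15; balance $2,378.15
Payment period 10: opening $2,378.15; interest $26.15 → $2,404.30; payment $2,404.30; balance $0.00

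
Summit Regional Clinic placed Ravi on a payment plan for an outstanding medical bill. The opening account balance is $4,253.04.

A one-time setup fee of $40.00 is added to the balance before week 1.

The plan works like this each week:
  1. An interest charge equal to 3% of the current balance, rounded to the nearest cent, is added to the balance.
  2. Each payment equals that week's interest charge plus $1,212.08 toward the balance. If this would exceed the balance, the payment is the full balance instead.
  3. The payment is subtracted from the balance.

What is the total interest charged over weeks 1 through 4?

$296.99

# | Opening | Interest | Payment | End bal
1 | $4,293.04 | $128.79 | $1,340.87 | $3,080.96
2 | $3,080.96 | $92.43 | $1,304.51 | $1,868.88
3 | $1,868.88 | $56.07 | $1,268.15 | $656.80
4 | $656.80 | $19.70 | $676.50 | $0.00
Total interest: $128.79 + $92.43 + $56.07 + $19.70 = $296.99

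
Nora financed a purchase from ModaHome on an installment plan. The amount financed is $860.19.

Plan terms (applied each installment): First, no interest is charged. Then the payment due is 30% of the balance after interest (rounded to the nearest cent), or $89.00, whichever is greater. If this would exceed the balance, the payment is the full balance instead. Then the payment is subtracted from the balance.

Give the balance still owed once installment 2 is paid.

$421.49

Installment 1: $860.19 − $258.06 → $602.13
Installment 2: $602.13 − $180.64 → $421.49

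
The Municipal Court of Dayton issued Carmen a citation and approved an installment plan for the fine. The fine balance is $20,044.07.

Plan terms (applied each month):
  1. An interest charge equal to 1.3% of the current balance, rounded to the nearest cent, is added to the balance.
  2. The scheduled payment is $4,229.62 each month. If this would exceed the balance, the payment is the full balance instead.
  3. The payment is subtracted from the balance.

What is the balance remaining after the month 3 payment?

$7,981.47

# | Opening | Interest | Payment | End bal
1 | $20,044.07 | $260.57 | $4,229.62 | $16,075.02
2 | $16,075.02 | $208.98 | $4,229.62 | $12,054.38
3 | $12,054.38 | $156.71 | $4,229.62 | $7,981.47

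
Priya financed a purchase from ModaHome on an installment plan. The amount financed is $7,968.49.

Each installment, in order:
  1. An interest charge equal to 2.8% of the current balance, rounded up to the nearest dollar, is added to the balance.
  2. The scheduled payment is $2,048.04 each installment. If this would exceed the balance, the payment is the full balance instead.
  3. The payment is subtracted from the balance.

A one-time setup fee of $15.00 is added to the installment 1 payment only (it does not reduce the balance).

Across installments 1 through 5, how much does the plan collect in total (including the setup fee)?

$8,577.49

Installment 1: opening $7,968.49; interest $224.00 → $8,192.49; payment $2,048.04 (+ $15.00 fee); balance $6,144.45
Installment 2: opening $6,144.45; interest $173.00 → $6,317.45; payment $2,048.04; balance $4,269.41
Installment 3: opening $4,269.41; interest $120.00 → $4,389.41; payment $2,048.04; balance $2,341.37
Installment 4: opening $2,341.37; interest $66.00 → $2,407.37; payment $2,048.04; balance $359.33
Installment 5: opening $359.33; interest $11.00 → $370.33; payment $370.33; balance $0.00
Total paid: $8,577.49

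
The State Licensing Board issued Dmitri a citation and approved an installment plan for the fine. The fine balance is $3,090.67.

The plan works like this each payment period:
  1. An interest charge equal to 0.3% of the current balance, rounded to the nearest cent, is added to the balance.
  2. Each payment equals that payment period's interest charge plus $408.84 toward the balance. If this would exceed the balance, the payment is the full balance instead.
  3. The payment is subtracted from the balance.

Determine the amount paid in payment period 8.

$229.48

# | Opening | Interest | Payment | End bal
1 | $3,090.67 | $9.27 | $418.11 | $2,681.83
2 | $2,681.83 | $8.05 | $416.89 | $2,272.99
3 | $2,272.99 | $6.82 | $415.66 | $1,864.15
4 | $1,864.15 | $5.59 | $414.43 | $1,455.31
5 | $1,455.31 | $4.37 | $413.21 | $1,046.47
6 | $1,046.47 | $3.14 | $411.98 | $637.63
7 | $637.63 | $1.91 | $410.75 | $228.79
8 | $228.79 | $0.69 | $229.48 | $0.00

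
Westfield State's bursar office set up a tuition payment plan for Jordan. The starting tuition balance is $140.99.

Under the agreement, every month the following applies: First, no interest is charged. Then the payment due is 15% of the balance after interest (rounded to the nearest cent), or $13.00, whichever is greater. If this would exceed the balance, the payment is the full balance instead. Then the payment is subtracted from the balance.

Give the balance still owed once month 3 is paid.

Month 1: opening $140.99; payment $21.15; balance $119.84
Month 2: opening $119.84; payment $17.98; balance $101.86
Month 3: opening $101.86; payment $15.28; balance $86.58

$86.58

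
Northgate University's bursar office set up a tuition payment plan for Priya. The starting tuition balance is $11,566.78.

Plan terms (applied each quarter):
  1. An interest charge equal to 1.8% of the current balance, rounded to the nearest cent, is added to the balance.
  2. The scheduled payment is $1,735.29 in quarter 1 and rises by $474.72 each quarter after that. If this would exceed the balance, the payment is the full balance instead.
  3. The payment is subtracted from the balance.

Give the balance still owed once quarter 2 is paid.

$8,010.39

Quarter 1: $11,566.78 +$208.20 interest = $11,774.98; pay $1,735.29 → $10,039.69
Quarter 2: $10,039.69 +$180.71 interest = $10,220.40; pay $2,210.01 → $8,010.39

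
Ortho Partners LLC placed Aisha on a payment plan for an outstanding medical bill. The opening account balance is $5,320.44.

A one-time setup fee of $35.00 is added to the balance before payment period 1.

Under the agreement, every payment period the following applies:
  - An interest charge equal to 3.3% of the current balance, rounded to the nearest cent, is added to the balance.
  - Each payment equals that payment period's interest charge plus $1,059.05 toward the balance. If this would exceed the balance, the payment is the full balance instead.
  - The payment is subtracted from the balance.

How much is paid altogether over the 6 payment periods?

Payment period 1: opening $5,355.44; interest $176.73 → $5,532.17; payment $1,235.78; balance $4,296.39
Payment period 2: opening $4,296.39; interest $141.78 → $4,438.17; payment $1,200.83; balance $3,237.34
Payment period 3: opening $3,237.34; interest $106.83 → $3,344.17; payment $1,165.88; balance $2,178.29
Payment period 4: opening $2,178.29; interest $71.88 → $2,250.17; payment $1,130.93; balance $1,119.24
Payment period 5: opening $1,119.24; interest $36.93 → $1,156.17; payment $1,095.98; balance $60.19
Payment period 6: opening $60.19; interest $1.99 → $62.18; payment $62.18; balance $0.00
Total paid: $5,891.58

$5,891.58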